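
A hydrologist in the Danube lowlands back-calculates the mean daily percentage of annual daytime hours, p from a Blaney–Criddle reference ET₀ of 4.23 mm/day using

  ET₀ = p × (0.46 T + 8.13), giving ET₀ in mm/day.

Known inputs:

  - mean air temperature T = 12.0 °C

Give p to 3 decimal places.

p = ET₀ / (0.46 T + 8.13) = 4.23 / (0.46 × 12.0 + 8.13) = 4.23 / 13.650 = 0.3099

0.310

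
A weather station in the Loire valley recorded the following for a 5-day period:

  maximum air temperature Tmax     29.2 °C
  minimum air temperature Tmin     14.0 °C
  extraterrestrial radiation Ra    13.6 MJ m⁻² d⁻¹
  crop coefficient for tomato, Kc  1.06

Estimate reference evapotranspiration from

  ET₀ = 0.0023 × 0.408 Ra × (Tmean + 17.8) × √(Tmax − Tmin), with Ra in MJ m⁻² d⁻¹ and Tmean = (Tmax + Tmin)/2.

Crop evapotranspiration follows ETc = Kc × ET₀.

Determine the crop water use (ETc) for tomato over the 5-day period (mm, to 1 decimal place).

Tmean = (29.2 + 14.0)/2 = 21.60 °C
0.408 Ra = 0.408 × 13.6 = 5.5488 mm/d equivalent
ET₀ = 0.0023 × 5.5488 × (21.60 + 17.8) × √15.2 = 0.0023 × 5.5488 × 39.40 × 3.8987 = 1.9604 mm/d
ETc = Kc × ET₀ = 1.06 × 1.9604 = 2.0780 mm/d
Over 5 days: 2.0780 × 5 = 10.390 mm

10.4 mm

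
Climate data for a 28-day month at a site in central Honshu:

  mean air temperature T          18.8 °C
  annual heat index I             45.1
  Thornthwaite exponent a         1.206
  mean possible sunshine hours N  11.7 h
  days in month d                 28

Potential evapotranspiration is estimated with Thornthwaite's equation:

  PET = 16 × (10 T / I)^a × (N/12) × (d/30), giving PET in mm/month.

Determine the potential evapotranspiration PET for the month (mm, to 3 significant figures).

81.4 mm

10T/I = 10 × 18.8 / 45.1 = 4.1685
(10T/I)^a = 4.1685^1.206 = 5.5937
Uncorrected PET = 16 × 5.5937 = 89.499 mm
Correction = (N/12)(d/30) = (11.7/12)(28/30) = 0.9100
PET = 89.499 × 0.9100 = 81.444 mm/month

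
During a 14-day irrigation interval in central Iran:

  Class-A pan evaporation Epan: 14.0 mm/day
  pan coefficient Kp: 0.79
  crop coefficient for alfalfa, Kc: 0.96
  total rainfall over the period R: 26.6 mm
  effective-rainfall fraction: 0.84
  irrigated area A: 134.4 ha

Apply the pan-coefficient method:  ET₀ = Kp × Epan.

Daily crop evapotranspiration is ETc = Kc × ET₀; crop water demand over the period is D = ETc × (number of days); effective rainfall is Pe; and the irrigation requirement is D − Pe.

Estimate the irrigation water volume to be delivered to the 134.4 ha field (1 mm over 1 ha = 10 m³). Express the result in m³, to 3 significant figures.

ET₀ = 0.79 × 14.0 = 11.0600 mm/d
ETc = Kc × ET₀ = 0.96 × 11.0600 = 10.6176 mm/d
Crop demand D = ETc × 14 d = 10.6176 × 14 = 148.646 mm
Pe = 0.84 × 26.6 = 22.344 mm
D − Pe = 148.646 − 22.344 = 126.302 mm
Volume = 126.302 mm × 134.4 ha × 10 = 169749.9 m³

170000 m³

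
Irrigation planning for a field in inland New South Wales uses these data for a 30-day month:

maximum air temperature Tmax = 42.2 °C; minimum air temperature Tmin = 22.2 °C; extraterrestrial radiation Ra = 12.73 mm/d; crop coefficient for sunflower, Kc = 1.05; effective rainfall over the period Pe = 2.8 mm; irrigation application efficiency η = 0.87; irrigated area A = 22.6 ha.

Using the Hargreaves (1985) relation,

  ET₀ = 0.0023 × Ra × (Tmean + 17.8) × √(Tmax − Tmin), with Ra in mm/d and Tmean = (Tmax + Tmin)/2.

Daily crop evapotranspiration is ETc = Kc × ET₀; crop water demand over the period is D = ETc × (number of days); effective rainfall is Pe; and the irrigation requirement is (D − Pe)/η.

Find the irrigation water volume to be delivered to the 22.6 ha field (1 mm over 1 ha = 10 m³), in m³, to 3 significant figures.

52800 m³

Tmean = (42.2 + 22.2)/2 = 32.20 °C
ET₀ = 0.0023 × 12.73 × (32.20 + 17.8) × √20.0 = 0.0023 × 12.73 × 50.00 × 4.4721 = 6.5469 mm/d
ETc = Kc × ET₀ = 1.05 × 6.5469 = 6.8742 mm/d
Crop demand D = ETc × 30 d = 6.8742 × 30 = 206.226 mm
D − Pe = 206.226 − 2.8 = 203.426 mm
Gross irrigation = 203.426 / 0.87 = 233.823 mm
Volume = 233.823 mm × 22.6 ha × 10 = 52844.0 m³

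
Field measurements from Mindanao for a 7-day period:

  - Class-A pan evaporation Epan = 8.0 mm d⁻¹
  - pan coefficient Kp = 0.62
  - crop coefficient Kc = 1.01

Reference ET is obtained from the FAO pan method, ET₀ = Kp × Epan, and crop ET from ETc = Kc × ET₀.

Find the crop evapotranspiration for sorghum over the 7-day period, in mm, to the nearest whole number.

35 mm

ET₀ = 0.62 × 8.0 = 4.9600 mm/d
ETc = Kc × ET₀ = 1.01 × 4.9600 = 5.0096 mm/d
Over 7 days: 5.0096 × 7 = 35.067 mm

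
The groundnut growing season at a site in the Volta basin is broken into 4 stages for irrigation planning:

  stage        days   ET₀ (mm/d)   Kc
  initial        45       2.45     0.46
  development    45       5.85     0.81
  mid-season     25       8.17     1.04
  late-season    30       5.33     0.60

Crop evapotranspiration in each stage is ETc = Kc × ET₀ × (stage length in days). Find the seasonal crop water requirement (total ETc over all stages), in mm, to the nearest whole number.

572 mm

initial: 0.46 × 2.45 × 45 = 50.72 mm
development: 0.81 × 5.85 × 45 = 213.23 mm
mid-season: 1.04 × 8.17 × 25 = 212.42 mm
late-season: 0.60 × 5.33 × 30 = 95.94 mm
Seasonal total = 572.31 mm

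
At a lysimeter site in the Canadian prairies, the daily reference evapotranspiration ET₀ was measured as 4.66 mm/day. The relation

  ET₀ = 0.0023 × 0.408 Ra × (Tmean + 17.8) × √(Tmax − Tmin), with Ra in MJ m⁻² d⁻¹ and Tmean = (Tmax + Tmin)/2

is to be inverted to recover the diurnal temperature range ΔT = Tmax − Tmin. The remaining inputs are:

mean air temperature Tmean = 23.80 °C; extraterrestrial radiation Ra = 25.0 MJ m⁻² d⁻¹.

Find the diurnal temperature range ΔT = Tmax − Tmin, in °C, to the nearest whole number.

23 °C

√ΔT = ET₀ / [0.0023 × 0.408 × Ra × (Tmean+17.8)] = 4.66 / (0.0023 × 10.2000 × 41.60) = 4.7749
ΔT = 4.7749² = 22.800 °C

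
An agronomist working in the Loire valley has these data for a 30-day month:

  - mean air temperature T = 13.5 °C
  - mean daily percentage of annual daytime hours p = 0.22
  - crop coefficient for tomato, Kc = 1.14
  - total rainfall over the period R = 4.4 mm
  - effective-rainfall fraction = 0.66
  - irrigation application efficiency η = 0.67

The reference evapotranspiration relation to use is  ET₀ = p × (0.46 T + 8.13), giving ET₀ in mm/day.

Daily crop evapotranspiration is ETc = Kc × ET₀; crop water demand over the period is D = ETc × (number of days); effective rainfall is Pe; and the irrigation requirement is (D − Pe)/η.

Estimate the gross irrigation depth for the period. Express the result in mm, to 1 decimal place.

156.7 mm

ET₀ = 0.22 × (0.46 × 13.5 + 8.13) = 0.22 × 14.340 = 3.1548 mm/d
ETc = Kc × ET₀ = 1.14 × 3.1548 = 3.5965 mm/d
Crop demand D = ETc × 30 d = 3.5965 × 30 = 107.895 mm
Pe = 0.66 × 4.4 = 2.904 mm
D − Pe = 107.895 − 2.904 = 104.991 mm
Gross irrigation = 104.991 / 0.67 = 156.703 mm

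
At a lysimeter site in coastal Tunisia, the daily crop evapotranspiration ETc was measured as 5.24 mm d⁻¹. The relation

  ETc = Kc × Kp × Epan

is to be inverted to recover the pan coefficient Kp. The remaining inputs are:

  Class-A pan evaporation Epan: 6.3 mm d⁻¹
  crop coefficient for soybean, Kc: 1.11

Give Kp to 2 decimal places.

0.75

ETc = Kc × Kp × Epan  ⇒  Kp = ETc / (Kc × Epan)
Kp = 5.24 / (1.11 × 6.3) = 5.24 / 6.993 = 0.7493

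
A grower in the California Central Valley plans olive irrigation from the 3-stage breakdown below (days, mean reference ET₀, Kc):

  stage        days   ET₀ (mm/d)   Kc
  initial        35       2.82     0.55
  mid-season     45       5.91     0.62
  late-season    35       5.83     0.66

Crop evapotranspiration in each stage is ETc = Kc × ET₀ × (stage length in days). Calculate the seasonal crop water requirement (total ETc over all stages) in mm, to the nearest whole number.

initial: 0.55 × 2.82 × 35 = 54.29 mm
mid-season: 0.62 × 5.91 × 45 = 164.89 mm
late-season: 0.66 × 5.83 × 35 = 134.67 mm
Seasonal total = 353.85 mm

354 mm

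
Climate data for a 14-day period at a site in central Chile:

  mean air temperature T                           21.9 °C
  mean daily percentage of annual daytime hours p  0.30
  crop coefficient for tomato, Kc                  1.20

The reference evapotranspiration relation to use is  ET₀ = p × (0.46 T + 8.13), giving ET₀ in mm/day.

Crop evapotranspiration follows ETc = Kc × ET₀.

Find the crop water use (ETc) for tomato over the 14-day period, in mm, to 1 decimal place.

ET₀ = 0.30 × (0.46 × 21.9 + 8.13) = 0.30 × 18.204 = 5.4612 mm/d
ETc = Kc × ET₀ = 1.20 × 5.4612 = 6.5534 mm/d
Over 14 days: 6.5534 × 14 = 91.748 mm

91.7 mm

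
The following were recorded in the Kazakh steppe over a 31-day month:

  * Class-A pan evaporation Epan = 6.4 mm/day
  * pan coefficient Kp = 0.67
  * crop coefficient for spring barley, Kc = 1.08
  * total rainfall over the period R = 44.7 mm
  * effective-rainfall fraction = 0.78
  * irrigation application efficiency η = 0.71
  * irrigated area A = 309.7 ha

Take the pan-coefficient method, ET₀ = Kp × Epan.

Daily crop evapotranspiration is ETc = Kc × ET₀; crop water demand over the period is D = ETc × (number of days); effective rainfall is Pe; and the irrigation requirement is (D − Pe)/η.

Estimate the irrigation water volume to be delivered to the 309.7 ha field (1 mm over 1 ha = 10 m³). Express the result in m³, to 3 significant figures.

474000 m³

ET₀ = 0.67 × 6.4 = 4.2880 mm/d
ETc = Kc × ET₀ = 1.08 × 4.2880 = 4.6310 mm/d
Crop demand D = ETc × 31 d = 4.6310 × 31 = 143.561 mm
Pe = 0.78 × 44.7 = 34.866 mm
D − Pe = 143.561 − 34.866 = 108.695 mm
Gross irrigation = 108.695 / 0.71 = 153.092 mm
Volume = 153.092 mm × 309.7 ha × 10 = 474125.9 m³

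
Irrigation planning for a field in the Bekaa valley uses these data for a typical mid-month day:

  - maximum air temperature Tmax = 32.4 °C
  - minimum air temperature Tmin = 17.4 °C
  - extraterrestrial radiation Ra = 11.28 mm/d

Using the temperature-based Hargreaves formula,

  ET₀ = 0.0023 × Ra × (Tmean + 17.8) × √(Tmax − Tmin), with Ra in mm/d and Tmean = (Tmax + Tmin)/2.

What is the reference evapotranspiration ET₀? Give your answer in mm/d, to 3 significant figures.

4.29 mm/d

Tmean = (32.4 + 17.4)/2 = 24.90 °C
ET₀ = 0.0023 × 11.28 × (24.90 + 17.8) × √15.0 = 0.0023 × 11.28 × 42.70 × 3.8730 = 4.2905 mm/d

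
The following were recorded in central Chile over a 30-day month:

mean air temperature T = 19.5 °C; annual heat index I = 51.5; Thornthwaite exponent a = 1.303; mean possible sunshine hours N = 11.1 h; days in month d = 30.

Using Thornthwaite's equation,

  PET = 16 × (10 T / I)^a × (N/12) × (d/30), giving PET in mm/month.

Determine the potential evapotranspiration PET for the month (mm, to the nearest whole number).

84 mm

10T/I = 10 × 19.5 / 51.5 = 3.7864
(10T/I)^a = 3.7864^1.303 = 5.6680
Uncorrected PET = 16 × 5.6680 = 90.688 mm
Correction = (N/12)(d/30) = (11.1/12)(30/30) = 0.9250
PET = 90.688 × 0.9250 = 83.886 mm/month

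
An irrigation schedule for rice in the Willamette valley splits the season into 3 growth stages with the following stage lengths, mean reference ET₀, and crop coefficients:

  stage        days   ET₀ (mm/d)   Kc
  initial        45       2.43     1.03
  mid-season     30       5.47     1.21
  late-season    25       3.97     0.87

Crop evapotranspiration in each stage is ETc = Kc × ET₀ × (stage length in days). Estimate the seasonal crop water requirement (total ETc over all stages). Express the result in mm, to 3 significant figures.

initial: 1.03 × 2.43 × 45 = 112.63 mm
mid-season: 1.21 × 5.47 × 30 = 198.56 mm
late-season: 0.87 × 3.97 × 25 = 86.35 mm
Seasonal total = 397.54 mm

398 mm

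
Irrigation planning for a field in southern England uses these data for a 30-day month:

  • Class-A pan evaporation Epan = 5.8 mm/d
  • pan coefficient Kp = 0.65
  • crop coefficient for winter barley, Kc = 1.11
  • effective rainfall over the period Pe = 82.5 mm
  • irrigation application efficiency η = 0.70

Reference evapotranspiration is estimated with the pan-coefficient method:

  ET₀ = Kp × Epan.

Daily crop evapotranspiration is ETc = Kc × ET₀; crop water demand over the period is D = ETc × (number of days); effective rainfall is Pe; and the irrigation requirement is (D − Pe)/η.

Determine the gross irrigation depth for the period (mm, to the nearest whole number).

61 mm

ET₀ = 0.65 × 5.8 = 3.7700 mm/d
ETc = Kc × ET₀ = 1.11 × 3.7700 = 4.1847 mm/d
Crop demand D = ETc × 30 d = 4.1847 × 30 = 125.541 mm
D − Pe = 125.541 − 82.5 = 43.041 mm
Gross irrigation = 43.041 / 0.70 = 61.487 mm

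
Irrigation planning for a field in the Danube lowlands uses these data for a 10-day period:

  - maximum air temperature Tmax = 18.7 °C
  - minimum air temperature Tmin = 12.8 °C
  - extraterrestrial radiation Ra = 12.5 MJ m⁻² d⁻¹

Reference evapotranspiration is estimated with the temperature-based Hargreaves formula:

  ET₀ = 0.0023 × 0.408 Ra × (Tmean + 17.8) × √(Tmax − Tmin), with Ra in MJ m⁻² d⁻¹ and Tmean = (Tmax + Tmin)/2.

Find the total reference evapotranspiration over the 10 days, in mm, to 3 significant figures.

Tmean = (18.7 + 12.8)/2 = 15.75 °C
0.408 Ra = 0.408 × 12.5 = 5.1000 mm/d equivalent
ET₀ = 0.0023 × 5.1000 × (15.75 + 17.8) × √5.9 = 0.0023 × 5.1000 × 33.55 × 2.4290 = 0.9559 mm/d
Over 10 days: 0.9559 × 10 = 9.559 mm

9.56 mm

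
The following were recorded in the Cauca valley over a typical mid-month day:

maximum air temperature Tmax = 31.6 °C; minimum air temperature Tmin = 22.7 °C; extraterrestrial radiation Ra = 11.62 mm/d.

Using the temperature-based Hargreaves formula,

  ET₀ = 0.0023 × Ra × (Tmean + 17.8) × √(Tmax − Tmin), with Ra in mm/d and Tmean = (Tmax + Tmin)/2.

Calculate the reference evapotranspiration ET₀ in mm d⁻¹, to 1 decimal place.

Tmean = (31.6 + 22.7)/2 = 27.15 °C
ET₀ = 0.0023 × 11.62 × (27.15 + 17.8) × √8.9 = 0.0023 × 11.62 × 44.95 × 2.9833 = 3.5839 mm/d

3.6 mm d⁻¹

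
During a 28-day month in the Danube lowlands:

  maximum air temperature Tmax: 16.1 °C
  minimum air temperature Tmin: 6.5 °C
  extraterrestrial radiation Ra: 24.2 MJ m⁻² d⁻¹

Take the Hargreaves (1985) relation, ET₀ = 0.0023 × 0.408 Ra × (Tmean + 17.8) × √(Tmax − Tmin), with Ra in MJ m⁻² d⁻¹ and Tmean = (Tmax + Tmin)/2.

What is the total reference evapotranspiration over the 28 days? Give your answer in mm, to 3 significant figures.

57.3 mm

Tmean = (16.1 + 6.5)/2 = 11.30 °C
0.408 Ra = 0.408 × 24.2 = 9.8736 mm/d equivalent
ET₀ = 0.0023 × 9.8736 × (11.30 + 17.8) × √9.6 = 0.0023 × 9.8736 × 29.10 × 3.0984 = 2.0475 mm/d
Over 28 days: 2.0475 × 28 = 57.330 mm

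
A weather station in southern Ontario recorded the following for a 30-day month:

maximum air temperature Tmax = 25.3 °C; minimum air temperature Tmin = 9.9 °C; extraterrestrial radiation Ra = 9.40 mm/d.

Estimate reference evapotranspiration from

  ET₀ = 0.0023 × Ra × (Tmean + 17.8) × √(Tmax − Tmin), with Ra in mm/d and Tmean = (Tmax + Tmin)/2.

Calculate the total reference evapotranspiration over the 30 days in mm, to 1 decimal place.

Tmean = (25.3 + 9.9)/2 = 17.60 °C
ET₀ = 0.0023 × 9.40 × (17.60 + 17.8) × √15.4 = 0.0023 × 9.40 × 35.40 × 3.9243 = 3.0035 mm/d
Over 30 days: 3.0035 × 30 = 90.105 mm

90.1 mm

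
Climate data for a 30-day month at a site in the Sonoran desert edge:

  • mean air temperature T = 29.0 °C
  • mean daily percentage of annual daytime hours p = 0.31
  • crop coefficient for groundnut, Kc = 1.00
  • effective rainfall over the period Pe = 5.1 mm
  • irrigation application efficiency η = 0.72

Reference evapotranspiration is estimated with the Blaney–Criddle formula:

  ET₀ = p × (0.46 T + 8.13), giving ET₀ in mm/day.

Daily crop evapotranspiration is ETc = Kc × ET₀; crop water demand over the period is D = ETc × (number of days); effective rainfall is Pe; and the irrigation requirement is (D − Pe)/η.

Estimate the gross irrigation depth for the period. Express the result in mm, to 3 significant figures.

ET₀ = 0.31 × (0.46 × 29.0 + 8.13) = 0.31 × 21.470 = 6.6557 mm/d
ETc = Kc × ET₀ = 1.00 × 6.6557 = 6.6557 mm/d
Crop demand D = ETc × 30 d = 6.6557 × 30 = 199.671 mm
D − Pe = 199.671 − 5.1 = 194.571 mm
Gross irrigation = 194.571 / 0.72 = 270.238 mm

270 mm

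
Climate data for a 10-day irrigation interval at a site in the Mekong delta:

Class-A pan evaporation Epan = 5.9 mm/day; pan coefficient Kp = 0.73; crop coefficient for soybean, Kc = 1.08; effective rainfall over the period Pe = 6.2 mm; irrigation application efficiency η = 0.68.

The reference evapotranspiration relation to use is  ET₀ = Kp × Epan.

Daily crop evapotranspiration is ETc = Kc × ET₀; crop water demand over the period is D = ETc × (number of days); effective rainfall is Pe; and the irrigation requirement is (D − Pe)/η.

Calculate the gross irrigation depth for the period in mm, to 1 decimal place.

ET₀ = 0.73 × 5.9 = 4.3070 mm/d
ETc = Kc × ET₀ = 1.08 × 4.3070 = 4.6516 mm/d
Crop demand D = ETc × 10 d = 4.6516 × 10 = 46.516 mm
D − Pe = 46.516 − 6.2 = 40.316 mm
Gross irrigation = 40.316 / 0.68 = 59.288 mm

59.3 mm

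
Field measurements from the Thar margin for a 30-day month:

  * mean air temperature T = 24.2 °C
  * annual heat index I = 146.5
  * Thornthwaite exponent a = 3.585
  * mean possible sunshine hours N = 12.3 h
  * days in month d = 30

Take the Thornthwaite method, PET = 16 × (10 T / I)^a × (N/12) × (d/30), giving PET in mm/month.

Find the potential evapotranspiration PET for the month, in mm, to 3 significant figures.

10T/I = 10 × 24.2 / 146.5 = 1.6519
(10T/I)^a = 1.6519^3.585 = 6.0461
Uncorrected PET = 16 × 6.0461 = 96.738 mm
Correction = (N/12)(d/30) = (12.3/12)(30/30) = 1.0250
PET = 96.738 × 1.0250 = 99.156 mm/month

99.2 mm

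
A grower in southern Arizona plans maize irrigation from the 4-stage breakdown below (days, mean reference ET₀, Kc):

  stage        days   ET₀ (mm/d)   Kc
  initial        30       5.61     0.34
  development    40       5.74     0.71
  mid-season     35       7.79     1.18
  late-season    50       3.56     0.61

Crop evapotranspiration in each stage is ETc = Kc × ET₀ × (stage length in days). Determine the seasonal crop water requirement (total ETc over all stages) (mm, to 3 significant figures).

initial: 0.34 × 5.61 × 30 = 57.22 mm
development: 0.71 × 5.74 × 40 = 163.02 mm
mid-season: 1.18 × 7.79 × 35 = 321.73 mm
late-season: 0.61 × 3.56 × 50 = 108.58 mm
Seasonal total = 650.55 mm

651 mm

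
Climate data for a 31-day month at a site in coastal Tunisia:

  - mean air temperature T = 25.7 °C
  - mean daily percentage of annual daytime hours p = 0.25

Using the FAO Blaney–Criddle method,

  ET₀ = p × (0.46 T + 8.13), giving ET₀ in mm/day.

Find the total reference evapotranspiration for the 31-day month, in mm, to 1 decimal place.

154.6 mm

ET₀ = 0.25 × (0.46 × 25.7 + 8.13) = 0.25 × 19.952 = 4.9880 mm/d
Monthly total = 4.9880 × 31 = 154.628 mm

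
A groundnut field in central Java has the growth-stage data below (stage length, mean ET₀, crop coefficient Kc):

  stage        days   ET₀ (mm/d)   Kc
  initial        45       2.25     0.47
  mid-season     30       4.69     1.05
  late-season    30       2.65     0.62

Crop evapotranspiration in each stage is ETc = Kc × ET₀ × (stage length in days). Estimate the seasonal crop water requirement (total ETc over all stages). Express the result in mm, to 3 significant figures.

initial: 0.47 × 2.25 × 45 = 47.59 mm
mid-season: 1.05 × 4.69 × 30 = 147.74 mm
late-season: 0.62 × 2.65 × 30 = 49.29 mm
Seasonal total = 244.62 mm

245 mm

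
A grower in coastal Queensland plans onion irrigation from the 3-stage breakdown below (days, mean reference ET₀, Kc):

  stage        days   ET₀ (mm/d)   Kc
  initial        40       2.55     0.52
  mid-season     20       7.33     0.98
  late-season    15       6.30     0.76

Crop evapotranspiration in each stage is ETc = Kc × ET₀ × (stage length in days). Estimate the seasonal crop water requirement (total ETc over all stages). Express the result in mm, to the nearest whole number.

269 mm

initial: 0.52 × 2.55 × 40 = 53.04 mm
mid-season: 0.98 × 7.33 × 20 = 143.67 mm
late-season: 0.76 × 6.30 × 15 = 71.82 mm
Seasonal total = 268.53 mm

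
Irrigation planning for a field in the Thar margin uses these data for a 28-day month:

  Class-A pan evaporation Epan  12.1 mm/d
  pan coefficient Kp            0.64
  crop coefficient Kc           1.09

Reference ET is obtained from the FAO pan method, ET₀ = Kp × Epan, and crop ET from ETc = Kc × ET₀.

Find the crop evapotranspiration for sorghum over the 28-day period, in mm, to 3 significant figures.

ET₀ = 0.64 × 12.1 = 7.7440 mm/d
ETc = Kc × ET₀ = 1.09 × 7.7440 = 8.4410 mm/d
Over 28 days: 8.4410 × 28 = 236.348 mm

236 mm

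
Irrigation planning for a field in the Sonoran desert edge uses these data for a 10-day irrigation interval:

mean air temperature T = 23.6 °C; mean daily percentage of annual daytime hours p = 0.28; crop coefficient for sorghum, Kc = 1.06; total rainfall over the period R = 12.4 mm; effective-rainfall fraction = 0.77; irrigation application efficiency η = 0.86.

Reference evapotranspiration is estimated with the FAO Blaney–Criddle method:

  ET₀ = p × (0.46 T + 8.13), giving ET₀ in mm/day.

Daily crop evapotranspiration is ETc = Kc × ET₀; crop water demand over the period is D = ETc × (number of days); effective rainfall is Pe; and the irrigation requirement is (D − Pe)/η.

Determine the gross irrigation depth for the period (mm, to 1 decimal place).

54.4 mm

ET₀ = 0.28 × (0.46 × 23.6 + 8.13) = 0.28 × 18.986 = 5.3161 mm/d
ETc = Kc × ET₀ = 1.06 × 5.3161 = 5.6351 mm/d
Crop demand D = ETc × 10 d = 5.6351 × 10 = 56.351 mm
Pe = 0.77 × 12.4 = 9.548 mm
D − Pe = 56.351 − 9.548 = 46.803 mm
Gross irrigation = 46.803 / 0.86 = 54.422 mm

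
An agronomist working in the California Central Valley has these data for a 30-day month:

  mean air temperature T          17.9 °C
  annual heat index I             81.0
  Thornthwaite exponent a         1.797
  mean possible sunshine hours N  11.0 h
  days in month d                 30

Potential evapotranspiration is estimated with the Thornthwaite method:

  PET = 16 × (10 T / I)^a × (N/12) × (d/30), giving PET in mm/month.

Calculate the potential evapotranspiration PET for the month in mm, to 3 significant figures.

61.0 mm

10T/I = 10 × 17.9 / 81.0 = 2.2099
(10T/I)^a = 2.2099^1.797 = 4.1576
Uncorrected PET = 16 × 4.1576 = 66.522 mm
Correction = (N/12)(d/30) = (11.0/12)(30/30) = 0.9167
PET = 66.522 × 0.9167 = 60.981 mm/month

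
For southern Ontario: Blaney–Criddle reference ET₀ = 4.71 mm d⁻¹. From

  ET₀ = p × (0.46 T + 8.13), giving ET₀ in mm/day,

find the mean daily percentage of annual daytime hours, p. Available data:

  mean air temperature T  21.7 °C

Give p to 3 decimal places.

0.260

p = ET₀ / (0.46 T + 8.13) = 4.71 / (0.46 × 21.7 + 8.13) = 4.71 / 18.112 = 0.2600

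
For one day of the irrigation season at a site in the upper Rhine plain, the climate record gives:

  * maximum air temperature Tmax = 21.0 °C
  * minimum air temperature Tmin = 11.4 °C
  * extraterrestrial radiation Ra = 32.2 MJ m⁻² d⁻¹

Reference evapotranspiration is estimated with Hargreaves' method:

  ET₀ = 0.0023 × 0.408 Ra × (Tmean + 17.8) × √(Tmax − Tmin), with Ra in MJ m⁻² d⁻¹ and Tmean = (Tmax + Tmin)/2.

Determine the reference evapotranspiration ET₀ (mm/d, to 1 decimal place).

3.2 mm/d

Tmean = (21.0 + 11.4)/2 = 16.20 °C
0.408 Ra = 0.408 × 32.2 = 13.1376 mm/d equivalent
ET₀ = 0.0023 × 13.1376 × (16.20 + 17.8) × √9.6 = 0.0023 × 13.1376 × 34.00 × 3.0984 = 3.1832 mm/d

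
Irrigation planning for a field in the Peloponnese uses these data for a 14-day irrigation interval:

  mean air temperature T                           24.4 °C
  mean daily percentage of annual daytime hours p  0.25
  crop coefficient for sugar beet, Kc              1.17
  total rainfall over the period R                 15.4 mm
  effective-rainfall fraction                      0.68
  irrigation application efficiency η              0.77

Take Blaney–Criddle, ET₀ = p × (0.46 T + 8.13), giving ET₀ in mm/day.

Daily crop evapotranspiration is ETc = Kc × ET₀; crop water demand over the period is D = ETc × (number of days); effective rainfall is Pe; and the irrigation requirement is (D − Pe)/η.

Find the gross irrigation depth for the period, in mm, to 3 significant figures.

ET₀ = 0.25 × (0.46 × 24.4 + 8.13) = 0.25 × 19.354 = 4.8385 mm/d
ETc = Kc × ET₀ = 1.17 × 4.8385 = 5.6610 mm/d
Crop demand D = ETc × 14 d = 5.6610 × 14 = 79.254 mm
Pe = 0.68 × 15.4 = 10.472 mm
D − Pe = 79.254 − 10.472 = 68.782 mm
Gross irrigation = 68.782 / 0.77 = 89.327 mm

89.3 mm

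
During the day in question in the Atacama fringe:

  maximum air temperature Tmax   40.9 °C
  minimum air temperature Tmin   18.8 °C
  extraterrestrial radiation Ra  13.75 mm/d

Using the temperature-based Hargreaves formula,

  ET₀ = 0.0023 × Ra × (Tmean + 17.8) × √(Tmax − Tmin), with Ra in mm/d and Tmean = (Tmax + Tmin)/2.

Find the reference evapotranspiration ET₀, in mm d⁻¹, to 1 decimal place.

7.1 mm d⁻¹

Tmean = (40.9 + 18.8)/2 = 29.85 °C
ET₀ = 0.0023 × 13.75 × (29.85 + 17.8) × √22.1 = 0.0023 × 13.75 × 47.65 × 4.7011 = 7.0842 mm/d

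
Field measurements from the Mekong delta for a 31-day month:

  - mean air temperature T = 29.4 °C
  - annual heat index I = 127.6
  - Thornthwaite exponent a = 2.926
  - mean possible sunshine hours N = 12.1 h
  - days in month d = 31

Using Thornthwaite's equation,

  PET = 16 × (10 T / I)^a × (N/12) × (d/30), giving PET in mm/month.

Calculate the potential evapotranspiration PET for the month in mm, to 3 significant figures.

10T/I = 10 × 29.4 / 127.6 = 2.3041
(10T/I)^a = 2.3041^2.926 = 11.4995
Uncorrected PET = 16 × 11.4995 = 183.992 mm
Correction = (N/12)(d/30) = (12.1/12)(31/30) = 1.0419
PET = 183.992 × 1.0419 = 191.701 mm/month

192 mm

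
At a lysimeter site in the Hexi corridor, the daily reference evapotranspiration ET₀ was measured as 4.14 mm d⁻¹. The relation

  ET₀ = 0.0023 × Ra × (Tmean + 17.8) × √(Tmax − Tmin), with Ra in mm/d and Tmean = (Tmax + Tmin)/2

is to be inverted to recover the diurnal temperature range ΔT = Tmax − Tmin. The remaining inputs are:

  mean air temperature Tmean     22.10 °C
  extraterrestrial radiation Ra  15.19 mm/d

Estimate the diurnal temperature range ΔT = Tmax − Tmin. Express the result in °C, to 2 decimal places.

8.82 °C

√ΔT = ET₀ / [0.0023 × Ra × (Tmean+17.8)] = 4.14 / (0.0023 × 15.19 × 39.90) = 2.9699
ΔT = 2.9699² = 8.820 °C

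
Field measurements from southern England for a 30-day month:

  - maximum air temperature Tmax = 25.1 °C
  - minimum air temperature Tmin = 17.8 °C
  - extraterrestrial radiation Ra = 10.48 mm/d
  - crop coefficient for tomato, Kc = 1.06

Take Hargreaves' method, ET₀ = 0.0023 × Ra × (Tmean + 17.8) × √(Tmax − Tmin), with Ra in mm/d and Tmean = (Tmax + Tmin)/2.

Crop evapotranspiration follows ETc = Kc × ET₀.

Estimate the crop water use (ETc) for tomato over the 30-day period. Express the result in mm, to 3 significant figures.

Tmean = (25.1 + 17.8)/2 = 21.45 °C
ET₀ = 0.0023 × 10.48 × (21.45 + 17.8) × √7.3 = 0.0023 × 10.48 × 39.25 × 2.7019 = 2.5562 mm/d
ETc = Kc × ET₀ = 1.06 × 2.5562 = 2.7096 mm/d
Over 30 days: 2.7096 × 30 = 81.288 mm

81.3 mm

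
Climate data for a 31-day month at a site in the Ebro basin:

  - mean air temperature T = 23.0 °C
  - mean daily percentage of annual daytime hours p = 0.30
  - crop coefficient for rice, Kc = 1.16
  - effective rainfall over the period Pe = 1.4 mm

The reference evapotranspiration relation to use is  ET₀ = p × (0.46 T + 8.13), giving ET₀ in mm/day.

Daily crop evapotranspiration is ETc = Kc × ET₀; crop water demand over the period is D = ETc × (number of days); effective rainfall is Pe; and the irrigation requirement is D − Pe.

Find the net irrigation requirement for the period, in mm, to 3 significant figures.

200 mm

ET₀ = 0.30 × (0.46 × 23.0 + 8.13) = 0.30 × 18.710 = 5.6130 mm/d
ETc = Kc × ET₀ = 1.16 × 5.6130 = 6.5111 mm/d
Crop demand D = ETc × 31 d = 6.5111 × 31 = 201.844 mm
D − Pe = 201.844 − 1.4 = 200.444 mm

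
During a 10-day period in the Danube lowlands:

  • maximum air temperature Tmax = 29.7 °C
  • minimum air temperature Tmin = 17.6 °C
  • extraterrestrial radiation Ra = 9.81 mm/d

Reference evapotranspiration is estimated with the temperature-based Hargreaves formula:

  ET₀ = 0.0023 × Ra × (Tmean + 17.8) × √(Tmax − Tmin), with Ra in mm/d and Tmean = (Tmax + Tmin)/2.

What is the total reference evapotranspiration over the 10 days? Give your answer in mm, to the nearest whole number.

33 mm

Tmean = (29.7 + 17.6)/2 = 23.65 °C
ET₀ = 0.0023 × 9.81 × (23.65 + 17.8) × √12.1 = 0.0023 × 9.81 × 41.45 × 3.4785 = 3.2532 mm/d
Over 10 days: 3.2532 × 10 = 32.532 mm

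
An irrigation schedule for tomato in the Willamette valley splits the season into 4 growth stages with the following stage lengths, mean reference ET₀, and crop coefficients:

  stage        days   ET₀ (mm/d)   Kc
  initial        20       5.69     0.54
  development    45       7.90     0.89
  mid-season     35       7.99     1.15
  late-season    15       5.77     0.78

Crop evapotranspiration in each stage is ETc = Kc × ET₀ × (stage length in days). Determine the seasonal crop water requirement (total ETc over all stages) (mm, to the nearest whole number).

initial: 0.54 × 5.69 × 20 = 61.45 mm
development: 0.89 × 7.90 × 45 = 316.40 mm
mid-season: 1.15 × 7.99 × 35 = 321.60 mm
late-season: 0.78 × 5.77 × 15 = 67.51 mm
Seasonal total = 766.96 mm

767 mm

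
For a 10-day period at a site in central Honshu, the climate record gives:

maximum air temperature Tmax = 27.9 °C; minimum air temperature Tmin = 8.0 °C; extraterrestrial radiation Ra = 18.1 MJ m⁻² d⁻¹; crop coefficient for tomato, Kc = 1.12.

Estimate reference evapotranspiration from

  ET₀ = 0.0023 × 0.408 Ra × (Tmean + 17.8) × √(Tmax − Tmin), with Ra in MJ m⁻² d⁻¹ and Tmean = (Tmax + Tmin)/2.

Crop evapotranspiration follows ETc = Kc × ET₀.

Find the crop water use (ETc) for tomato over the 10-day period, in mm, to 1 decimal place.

Tmean = (27.9 + 8.0)/2 = 17.95 °C
0.408 Ra = 0.408 × 18.1 = 7.3848 mm/d equivalent
ET₀ = 0.0023 × 7.3848 × (17.95 + 17.8) × √19.9 = 0.0023 × 7.3848 × 35.75 × 4.4609 = 2.7087 mm/d
ETc = Kc × ET₀ = 1.12 × 2.7087 = 3.0337 mm/d
Over 10 days: 3.0337 × 10 = 30.337 mm

30.3 mm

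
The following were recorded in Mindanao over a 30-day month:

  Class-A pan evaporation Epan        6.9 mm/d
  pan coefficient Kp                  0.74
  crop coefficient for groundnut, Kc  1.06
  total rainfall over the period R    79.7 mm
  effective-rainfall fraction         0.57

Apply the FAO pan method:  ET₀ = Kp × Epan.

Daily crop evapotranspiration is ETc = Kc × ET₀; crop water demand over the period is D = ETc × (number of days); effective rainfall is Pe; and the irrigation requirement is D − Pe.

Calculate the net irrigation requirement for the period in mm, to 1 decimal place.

ET₀ = 0.74 × 6.9 = 5.1060 mm/d
ETc = Kc × ET₀ = 1.06 × 5.1060 = 5.4124 mm/d
Crop demand D = ETc × 30 d = 5.4124 × 30 = 162.372 mm
Pe = 0.57 × 79.7 = 45.429 mm
D − Pe = 162.372 − 45.429 = 116.943 mm

116.9 mm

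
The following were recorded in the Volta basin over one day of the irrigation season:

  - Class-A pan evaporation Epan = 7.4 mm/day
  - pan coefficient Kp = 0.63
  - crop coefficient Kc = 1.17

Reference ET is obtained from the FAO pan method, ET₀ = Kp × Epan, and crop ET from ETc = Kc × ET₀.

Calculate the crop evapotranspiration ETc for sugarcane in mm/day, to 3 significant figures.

ET₀ = 0.63 × 7.4 = 4.6620 mm/d
ETc = Kc × ET₀ = 1.17 × 4.6620 = 5.4545 mm/d

5.45 mm/day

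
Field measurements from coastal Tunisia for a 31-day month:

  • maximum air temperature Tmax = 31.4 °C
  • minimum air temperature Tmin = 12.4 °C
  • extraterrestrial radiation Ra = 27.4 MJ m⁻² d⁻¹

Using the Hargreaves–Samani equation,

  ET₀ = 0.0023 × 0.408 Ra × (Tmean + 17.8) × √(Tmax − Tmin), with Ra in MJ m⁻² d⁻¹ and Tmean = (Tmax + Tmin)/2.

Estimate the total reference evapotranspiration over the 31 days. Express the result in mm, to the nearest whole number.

138 mm

Tmean = (31.4 + 12.4)/2 = 21.90 °C
0.408 Ra = 0.408 × 27.4 = 11.1792 mm/d equivalent
ET₀ = 0.0023 × 11.1792 × (21.90 + 17.8) × √19.0 = 0.0023 × 11.1792 × 39.70 × 4.3589 = 4.4494 mm/d
Over 31 days: 4.4494 × 31 = 137.931 mm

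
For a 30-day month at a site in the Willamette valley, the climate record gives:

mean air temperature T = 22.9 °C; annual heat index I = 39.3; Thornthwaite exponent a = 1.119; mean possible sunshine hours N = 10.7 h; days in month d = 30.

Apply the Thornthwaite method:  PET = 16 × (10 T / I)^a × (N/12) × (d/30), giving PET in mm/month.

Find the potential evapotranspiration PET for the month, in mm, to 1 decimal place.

102.5 mm

10T/I = 10 × 22.9 / 39.3 = 5.8270
(10T/I)^a = 5.8270^1.119 = 7.1868
Uncorrected PET = 16 × 7.1868 = 114.989 mm
Correction = (N/12)(d/30) = (10.7/12)(30/30) = 0.8917
PET = 114.989 × 0.8917 = 102.536 mm/month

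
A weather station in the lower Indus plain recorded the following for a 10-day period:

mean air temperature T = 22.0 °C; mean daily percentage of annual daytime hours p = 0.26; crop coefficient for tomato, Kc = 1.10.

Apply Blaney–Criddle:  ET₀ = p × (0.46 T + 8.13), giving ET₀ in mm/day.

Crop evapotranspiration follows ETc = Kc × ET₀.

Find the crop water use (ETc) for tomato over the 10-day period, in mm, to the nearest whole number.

ET₀ = 0.26 × (0.46 × 22.0 + 8.13) = 0.26 × 18.250 = 4.7450 mm/d
ETc = Kc × ET₀ = 1.10 × 4.7450 = 5.2195 mm/d
Over 10 days: 5.2195 × 10 = 52.195 mm

52 mm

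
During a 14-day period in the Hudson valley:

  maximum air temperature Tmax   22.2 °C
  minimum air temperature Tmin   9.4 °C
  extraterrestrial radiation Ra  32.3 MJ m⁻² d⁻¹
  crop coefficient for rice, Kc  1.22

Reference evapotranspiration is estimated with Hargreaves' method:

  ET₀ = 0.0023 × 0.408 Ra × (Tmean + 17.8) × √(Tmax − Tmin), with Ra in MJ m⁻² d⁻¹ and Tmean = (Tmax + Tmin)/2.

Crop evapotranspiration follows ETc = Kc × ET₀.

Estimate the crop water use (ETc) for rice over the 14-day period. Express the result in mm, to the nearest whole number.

Tmean = (22.2 + 9.4)/2 = 15.80 °C
0.408 Ra = 0.408 × 32.3 = 13.1784 mm/d equivalent
ET₀ = 0.0023 × 13.1784 × (15.80 + 17.8) × √12.8 = 0.0023 × 13.1784 × 33.60 × 3.5777 = 3.6436 mm/d
ETc = Kc × ET₀ = 1.22 × 3.6436 = 4.4452 mm/d
Over 14 days: 4.4452 × 14 = 62.233 mm

62 mm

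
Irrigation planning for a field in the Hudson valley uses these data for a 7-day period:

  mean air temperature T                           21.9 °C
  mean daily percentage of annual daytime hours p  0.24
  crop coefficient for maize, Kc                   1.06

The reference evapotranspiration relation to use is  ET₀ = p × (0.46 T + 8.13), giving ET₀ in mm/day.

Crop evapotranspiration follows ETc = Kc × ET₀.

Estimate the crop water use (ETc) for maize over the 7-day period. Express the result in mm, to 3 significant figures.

ET₀ = 0.24 × (0.46 × 21.9 + 8.13) = 0.24 × 18.204 = 4.3690 mm/d
ETc = Kc × ET₀ = 1.06 × 4.3690 = 4.6311 mm/d
Over 7 days: 4.6311 × 7 = 32.418 mm

32.4 mm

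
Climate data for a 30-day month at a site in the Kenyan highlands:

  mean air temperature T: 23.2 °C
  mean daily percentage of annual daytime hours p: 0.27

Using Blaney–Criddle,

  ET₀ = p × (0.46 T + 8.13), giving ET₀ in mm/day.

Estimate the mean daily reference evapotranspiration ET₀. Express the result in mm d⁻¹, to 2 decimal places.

5.08 mm d⁻¹

ET₀ = 0.27 × (0.46 × 23.2 + 8.13) = 0.27 × 18.802 = 5.0765 mm/d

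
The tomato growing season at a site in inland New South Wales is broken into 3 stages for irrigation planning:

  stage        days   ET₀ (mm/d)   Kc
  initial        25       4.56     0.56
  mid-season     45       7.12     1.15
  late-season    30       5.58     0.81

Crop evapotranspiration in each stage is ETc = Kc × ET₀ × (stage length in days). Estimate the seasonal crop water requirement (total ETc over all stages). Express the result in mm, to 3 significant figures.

568 mm

initial: 0.56 × 4.56 × 25 = 63.84 mm
mid-season: 1.15 × 7.12 × 45 = 368.46 mm
late-season: 0.81 × 5.58 × 30 = 135.59 mm
Seasonal total = 567.89 mm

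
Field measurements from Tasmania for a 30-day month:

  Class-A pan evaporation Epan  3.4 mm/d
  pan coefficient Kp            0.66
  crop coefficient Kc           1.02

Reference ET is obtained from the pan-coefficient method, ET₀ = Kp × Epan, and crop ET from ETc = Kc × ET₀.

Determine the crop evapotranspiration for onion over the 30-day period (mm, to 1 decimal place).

ET₀ = 0.66 × 3.4 = 2.2440 mm/d
ETc = Kc × ET₀ = 1.02 × 2.2440 = 2.2889 mm/d
Over 30 days: 2.2889 × 30 = 68.667 mm

68.7 mm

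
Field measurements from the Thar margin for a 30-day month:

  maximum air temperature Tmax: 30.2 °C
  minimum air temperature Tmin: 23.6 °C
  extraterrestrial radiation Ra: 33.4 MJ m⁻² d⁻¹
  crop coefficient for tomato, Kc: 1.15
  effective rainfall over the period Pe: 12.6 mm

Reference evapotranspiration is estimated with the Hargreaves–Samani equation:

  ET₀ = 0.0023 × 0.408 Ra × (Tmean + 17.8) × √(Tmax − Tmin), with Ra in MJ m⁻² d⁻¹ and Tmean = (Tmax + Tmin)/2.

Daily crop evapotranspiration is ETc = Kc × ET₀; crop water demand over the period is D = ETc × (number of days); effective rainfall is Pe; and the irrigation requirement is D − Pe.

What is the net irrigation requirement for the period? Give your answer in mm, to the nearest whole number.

Tmean = (30.2 + 23.6)/2 = 26.90 °C
0.408 Ra = 0.408 × 33.4 = 13.6272 mm/d equivalent
ET₀ = 0.0023 × 13.6272 × (26.90 + 17.8) × √6.6 = 0.0023 × 13.6272 × 44.70 × 2.5690 = 3.5992 mm/d
ETc = Kc × ET₀ = 1.15 × 3.5992 = 4.1391 mm/d
Crop demand D = ETc × 30 d = 4.1391 × 30 = 124.173 mm
D − Pe = 124.173 − 12.6 = 111.573 mm

112 mm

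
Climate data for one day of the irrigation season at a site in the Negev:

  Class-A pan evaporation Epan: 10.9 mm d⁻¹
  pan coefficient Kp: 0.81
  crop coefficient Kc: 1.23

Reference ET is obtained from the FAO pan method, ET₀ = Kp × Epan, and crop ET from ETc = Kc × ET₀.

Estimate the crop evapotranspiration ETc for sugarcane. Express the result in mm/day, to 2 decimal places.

ET₀ = 0.81 × 10.9 = 8.8290 mm/d
ETc = Kc × ET₀ = 1.23 × 8.8290 = 10.8597 mm/d

10.86 mm/day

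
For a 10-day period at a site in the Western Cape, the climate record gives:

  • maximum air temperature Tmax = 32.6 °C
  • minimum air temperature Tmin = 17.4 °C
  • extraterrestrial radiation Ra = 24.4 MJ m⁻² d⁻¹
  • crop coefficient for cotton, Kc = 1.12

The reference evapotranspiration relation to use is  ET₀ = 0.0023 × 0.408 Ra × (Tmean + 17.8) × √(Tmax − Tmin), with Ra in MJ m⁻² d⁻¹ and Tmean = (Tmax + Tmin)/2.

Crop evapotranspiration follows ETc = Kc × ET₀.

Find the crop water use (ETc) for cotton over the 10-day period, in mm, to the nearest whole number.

Tmean = (32.6 + 17.4)/2 = 25.00 °C
0.408 Ra = 0.408 × 24.4 = 9.9552 mm/d equivalent
ET₀ = 0.0023 × 9.9552 × (25.00 + 17.8) × √15.2 = 0.0023 × 9.9552 × 42.80 × 3.8987 = 3.8207 mm/d
ETc = Kc × ET₀ = 1.12 × 3.8207 = 4.2792 mm/d
Over 10 days: 4.2792 × 10 = 42.792 mm

43 mm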